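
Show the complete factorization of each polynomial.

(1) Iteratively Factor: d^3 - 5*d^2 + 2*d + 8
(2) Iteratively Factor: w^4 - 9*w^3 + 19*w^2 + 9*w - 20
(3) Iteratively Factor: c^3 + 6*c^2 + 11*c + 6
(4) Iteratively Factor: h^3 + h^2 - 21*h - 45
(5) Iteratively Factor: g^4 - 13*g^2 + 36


(1) = (d + 1)*(d^2 - 6*d + 8) = (d - 4)*(d + 1)*(d - 2)
(2) = (w - 5)*(w^3 - 4*w^2 - w + 4) = (w - 5)*(w - 1)*(w^2 - 3*w - 4) = (w - 5)*(w - 4)*(w - 1)*(w + 1)
(3) = (c + 1)*(c^2 + 5*c + 6) = (c + 1)*(c + 2)*(c + 3)
(4) = (h + 3)*(h^2 - 2*h - 15) = (h - 5)*(h + 3)*(h + 3)
(5) = (g + 3)*(g^3 - 3*g^2 - 4*g + 12) = (g + 2)*(g + 3)*(g^2 - 5*g + 6) = (g - 3)*(g + 2)*(g + 3)*(g - 2)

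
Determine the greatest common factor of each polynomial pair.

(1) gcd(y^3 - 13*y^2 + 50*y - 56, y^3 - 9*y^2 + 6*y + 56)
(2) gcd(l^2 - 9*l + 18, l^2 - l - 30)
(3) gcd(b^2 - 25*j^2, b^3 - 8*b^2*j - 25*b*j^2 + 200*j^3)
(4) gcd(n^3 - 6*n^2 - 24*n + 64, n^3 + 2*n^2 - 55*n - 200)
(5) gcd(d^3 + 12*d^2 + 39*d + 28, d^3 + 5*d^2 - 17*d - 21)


(1) = gcd((y - 7)*(y - 4)*(y - 2), (y - 7)*(y - 4)*(y + 2)) = y^2 - 11*y + 28
(2) = gcd((l - 6)*(l - 3), (l - 6)*(l + 5)) = l - 6
(3) = b^2 - 25*j^2
(4) = gcd((n - 8)*(n - 2)*(n + 4), (n - 8)*(n + 5)^2) = n - 8
(5) = gcd((d + 1)*(d + 4)*(d + 7), (d - 3)*(d + 1)*(d + 7)) = d^2 + 8*d + 7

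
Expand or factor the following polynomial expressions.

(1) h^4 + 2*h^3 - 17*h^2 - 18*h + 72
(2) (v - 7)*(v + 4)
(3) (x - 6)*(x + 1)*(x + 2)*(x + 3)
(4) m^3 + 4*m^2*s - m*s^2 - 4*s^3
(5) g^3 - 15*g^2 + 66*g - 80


(1) = (h - 3)*(h - 2)*(h + 3)*(h + 4)
(2) = v^2 - 3*v - 28
(3) = x^4 - 25*x^2 - 60*x - 36
(4) = (m - s)*(m + s)*(m + 4*s)
(5) = (g - 8)*(g - 5)*(g - 2)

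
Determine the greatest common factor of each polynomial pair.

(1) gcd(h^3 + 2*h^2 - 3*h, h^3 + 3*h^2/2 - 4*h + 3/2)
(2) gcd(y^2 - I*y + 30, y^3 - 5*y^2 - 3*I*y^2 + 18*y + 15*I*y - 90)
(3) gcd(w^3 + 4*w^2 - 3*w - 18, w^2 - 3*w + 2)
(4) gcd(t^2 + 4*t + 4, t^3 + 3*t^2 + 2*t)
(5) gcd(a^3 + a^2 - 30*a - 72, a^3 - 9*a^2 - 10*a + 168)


(1) = h^2 + 2*h - 3
(2) = gcd((y - 6*I)*(y + 5*I), (y - 5)*(y - 6*I)*(y + 3*I)) = y - 6*I
(3) = gcd((w - 2)*(w + 3)^2, (w - 2)*(w - 1)) = w - 2
(4) = gcd((t + 2)^2, t*(t + 1)*(t + 2)) = t + 2
(5) = gcd((a - 6)*(a + 3)*(a + 4), (a - 7)*(a - 6)*(a + 4)) = a^2 - 2*a - 24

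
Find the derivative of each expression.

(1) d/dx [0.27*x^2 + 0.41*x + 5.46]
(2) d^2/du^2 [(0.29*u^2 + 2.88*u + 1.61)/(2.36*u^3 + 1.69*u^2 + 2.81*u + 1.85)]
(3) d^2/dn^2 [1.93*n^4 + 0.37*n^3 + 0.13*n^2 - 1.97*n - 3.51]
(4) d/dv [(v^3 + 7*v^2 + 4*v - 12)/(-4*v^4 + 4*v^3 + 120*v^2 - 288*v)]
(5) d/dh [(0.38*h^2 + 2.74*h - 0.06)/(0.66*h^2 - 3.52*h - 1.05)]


(1) = 0.54*x + 0.41
(2) = (3.230368*u^6 + 96.242688*u^5 + 164.98524*u^4 + 60.513982*u^3 - 64.677888*u^2 - 50.327106*u - 12.600198)/(13.144256*u^9 + 28.237872*u^8 + 67.172916*u^7 + 102.982513*u^6 + 124.252551*u^5 + 129.495342*u^4 + 99.132131*u^3 + 61.17543*u^2 + 28.851675*u + 6.331625)
(3) = 23.16*n^2 + 2.22*n + 0.26
(4) = (v^4 + 2*v^3 - 25*v^2 + 28*v - 24)/(4*v^2*(v^4 - 14*v^3 + 73*v^2 - 168*v + 144))
(5) = (-3.146*h^2 - 0.7188*h - 3.0882)/(0.4356*h^4 - 4.6464*h^3 + 11.0044*h^2 + 7.392*h + 1.1025)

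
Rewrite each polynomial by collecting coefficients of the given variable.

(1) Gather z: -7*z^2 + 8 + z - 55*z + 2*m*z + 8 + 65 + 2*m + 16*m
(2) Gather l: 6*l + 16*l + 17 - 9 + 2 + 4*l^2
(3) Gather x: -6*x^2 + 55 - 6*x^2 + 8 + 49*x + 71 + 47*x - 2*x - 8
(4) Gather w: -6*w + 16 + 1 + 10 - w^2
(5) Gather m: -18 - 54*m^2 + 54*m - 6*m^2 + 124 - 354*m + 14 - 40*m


(1) = 18*m - 7*z^2 + z*(2*m - 54) + 81
(2) = 4*l^2 + 22*l + 10
(3) = -12*x^2 + 94*x + 126
(4) = -w^2 - 6*w + 27
(5) = -60*m^2 - 340*m + 120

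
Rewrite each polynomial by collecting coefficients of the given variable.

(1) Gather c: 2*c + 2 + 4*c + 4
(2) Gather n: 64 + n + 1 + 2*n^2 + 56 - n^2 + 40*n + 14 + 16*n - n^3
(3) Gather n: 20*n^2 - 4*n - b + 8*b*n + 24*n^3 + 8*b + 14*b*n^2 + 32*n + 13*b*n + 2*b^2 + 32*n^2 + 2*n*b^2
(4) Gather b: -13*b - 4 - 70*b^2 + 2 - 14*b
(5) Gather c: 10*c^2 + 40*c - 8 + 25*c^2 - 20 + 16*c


(1) = 6*c + 6
(2) = -n^3 + n^2 + 57*n + 135
(3) = 2*b^2 + 7*b + 24*n^3 + n^2*(14*b + 52) + n*(2*b^2 + 21*b + 28)
(4) = -70*b^2 - 27*b - 2
(5) = 35*c^2 + 56*c - 28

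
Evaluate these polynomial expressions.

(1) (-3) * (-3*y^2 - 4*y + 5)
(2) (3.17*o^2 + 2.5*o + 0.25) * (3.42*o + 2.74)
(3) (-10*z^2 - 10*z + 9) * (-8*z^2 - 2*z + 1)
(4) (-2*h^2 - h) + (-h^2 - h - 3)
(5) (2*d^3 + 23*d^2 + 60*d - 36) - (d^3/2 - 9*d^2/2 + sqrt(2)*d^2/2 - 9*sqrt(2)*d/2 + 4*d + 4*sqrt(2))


(1) = 9*y^2 + 12*y - 15
(2) = 10.8414*o^3 + 17.2358*o^2 + 7.705*o + 0.685
(3) = 80*z^4 + 100*z^3 - 62*z^2 - 28*z + 9
(4) = -3*h^2 - 2*h - 3
(5) = 3*d^3/2 - sqrt(2)*d^2/2 + 55*d^2/2 + 9*sqrt(2)*d/2 + 56*d - 36 - 4*sqrt(2)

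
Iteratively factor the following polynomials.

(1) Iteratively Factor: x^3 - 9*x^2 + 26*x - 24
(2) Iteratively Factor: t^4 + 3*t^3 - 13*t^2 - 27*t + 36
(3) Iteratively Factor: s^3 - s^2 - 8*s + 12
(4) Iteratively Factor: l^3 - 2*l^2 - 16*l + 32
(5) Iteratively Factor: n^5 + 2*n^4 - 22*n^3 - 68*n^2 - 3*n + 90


(1) = (x - 3)*(x^2 - 6*x + 8) = (x - 4)*(x - 3)*(x - 2)
(2) = (t + 4)*(t^3 - t^2 - 9*t + 9) = (t + 3)*(t + 4)*(t^2 - 4*t + 3) = (t - 1)*(t + 3)*(t + 4)*(t - 3)
(3) = (s - 2)*(s^2 + s - 6) = (s - 2)*(s + 3)*(s - 2)
(4) = (l - 2)*(l^2 - 16) = (l - 2)*(l + 4)*(l - 4)
(5) = (n - 5)*(n^4 + 7*n^3 + 13*n^2 - 3*n - 18) = (n - 5)*(n + 3)*(n^3 + 4*n^2 + n - 6) = (n - 5)*(n - 1)*(n + 3)*(n^2 + 5*n + 6) = (n - 5)*(n - 1)*(n + 3)^2*(n + 2)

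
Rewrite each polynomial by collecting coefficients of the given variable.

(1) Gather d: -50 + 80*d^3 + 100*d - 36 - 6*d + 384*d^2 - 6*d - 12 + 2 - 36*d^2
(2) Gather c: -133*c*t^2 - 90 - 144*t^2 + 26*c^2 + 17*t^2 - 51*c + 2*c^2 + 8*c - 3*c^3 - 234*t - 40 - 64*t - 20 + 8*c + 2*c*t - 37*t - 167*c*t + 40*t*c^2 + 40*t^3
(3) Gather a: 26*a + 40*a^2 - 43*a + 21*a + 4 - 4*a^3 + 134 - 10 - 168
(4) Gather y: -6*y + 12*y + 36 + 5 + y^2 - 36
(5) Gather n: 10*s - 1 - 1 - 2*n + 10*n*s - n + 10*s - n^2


(1) = 80*d^3 + 348*d^2 + 88*d - 96
(2) = -3*c^3 + c^2*(40*t + 28) + c*(-133*t^2 - 165*t - 35) + 40*t^3 - 127*t^2 - 335*t - 150
(3) = -4*a^3 + 40*a^2 + 4*a - 40
(4) = y^2 + 6*y + 5
(5) = -n^2 + n*(10*s - 3) + 20*s - 2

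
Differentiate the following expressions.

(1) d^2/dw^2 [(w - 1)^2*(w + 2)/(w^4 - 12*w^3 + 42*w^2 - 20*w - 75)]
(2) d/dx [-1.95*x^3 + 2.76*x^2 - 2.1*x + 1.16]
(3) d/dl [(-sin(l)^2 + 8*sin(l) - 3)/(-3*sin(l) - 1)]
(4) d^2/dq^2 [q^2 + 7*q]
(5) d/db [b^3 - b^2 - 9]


(1) = 2*(w^7 + 10*w^6 - 69*w^5 + 12*w^4 - 9*w^3 + 1050*w^2 - 691*w + 464)/(w^10 - 26*w^9 + 273*w^8 - 1432*w^7 + 3506*w^6 - 924*w^5 - 12422*w^4 + 14440*w^3 + 17325*w^2 - 20250*w - 16875)
(2) = -5.85*x^2 + 5.52*x - 2.1
(3) = (3*sin(l)^2 + 2*sin(l) - 17)*cos(l)/(3*sin(l) + 1)^2
(4) = 2
(5) = b*(3*b - 2)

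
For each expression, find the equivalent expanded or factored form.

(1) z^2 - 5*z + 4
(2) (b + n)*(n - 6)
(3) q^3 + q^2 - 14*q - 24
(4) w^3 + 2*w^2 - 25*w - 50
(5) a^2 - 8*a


(1) = (z - 4)*(z - 1)
(2) = b*n - 6*b + n^2 - 6*n
(3) = (q - 4)*(q + 2)*(q + 3)
(4) = (w - 5)*(w + 2)*(w + 5)
(5) = a*(a - 8)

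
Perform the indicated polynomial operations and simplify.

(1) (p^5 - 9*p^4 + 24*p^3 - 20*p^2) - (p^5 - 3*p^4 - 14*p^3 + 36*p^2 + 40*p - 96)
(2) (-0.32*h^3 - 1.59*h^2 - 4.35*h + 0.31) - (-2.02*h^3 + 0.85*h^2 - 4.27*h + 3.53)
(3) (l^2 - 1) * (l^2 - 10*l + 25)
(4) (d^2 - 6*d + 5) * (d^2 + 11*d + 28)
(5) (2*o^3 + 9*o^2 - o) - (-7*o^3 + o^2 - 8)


(1) = -6*p^4 + 38*p^3 - 56*p^2 - 40*p + 96
(2) = 1.7*h^3 - 2.44*h^2 - 0.08*h - 3.22
(3) = l^4 - 10*l^3 + 24*l^2 + 10*l - 25
(4) = d^4 + 5*d^3 - 33*d^2 - 113*d + 140
(5) = 9*o^3 + 8*o^2 - o + 8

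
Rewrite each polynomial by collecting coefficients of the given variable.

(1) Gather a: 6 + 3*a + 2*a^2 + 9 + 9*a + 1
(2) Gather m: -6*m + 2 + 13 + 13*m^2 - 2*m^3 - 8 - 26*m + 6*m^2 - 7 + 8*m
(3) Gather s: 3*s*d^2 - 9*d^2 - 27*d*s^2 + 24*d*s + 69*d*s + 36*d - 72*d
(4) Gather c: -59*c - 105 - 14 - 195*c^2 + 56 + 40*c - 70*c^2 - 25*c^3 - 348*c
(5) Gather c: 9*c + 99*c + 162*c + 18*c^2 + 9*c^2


(1) = 2*a^2 + 12*a + 16
(2) = -2*m^3 + 19*m^2 - 24*m
(3) = -9*d^2 - 27*d*s^2 - 36*d + s*(3*d^2 + 93*d)
(4) = -25*c^3 - 265*c^2 - 367*c - 63
(5) = 27*c^2 + 270*c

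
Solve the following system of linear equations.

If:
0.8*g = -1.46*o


Then:
g = -1.825*o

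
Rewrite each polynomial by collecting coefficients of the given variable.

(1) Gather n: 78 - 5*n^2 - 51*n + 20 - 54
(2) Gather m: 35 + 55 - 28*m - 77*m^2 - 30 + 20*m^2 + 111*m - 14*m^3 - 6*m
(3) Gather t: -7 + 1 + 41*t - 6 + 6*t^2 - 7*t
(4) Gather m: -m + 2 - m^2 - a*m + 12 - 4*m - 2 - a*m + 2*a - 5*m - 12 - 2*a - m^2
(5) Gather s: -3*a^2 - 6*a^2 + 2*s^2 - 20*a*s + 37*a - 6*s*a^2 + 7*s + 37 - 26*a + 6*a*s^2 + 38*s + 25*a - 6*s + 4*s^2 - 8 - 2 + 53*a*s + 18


(1) = -5*n^2 - 51*n + 44
(2) = -14*m^3 - 57*m^2 + 77*m + 60
(3) = 6*t^2 + 34*t - 12
(4) = -2*m^2 + m*(-2*a - 10)
(5) = -9*a^2 + 36*a + s^2*(6*a + 6) + s*(-6*a^2 + 33*a + 39) + 45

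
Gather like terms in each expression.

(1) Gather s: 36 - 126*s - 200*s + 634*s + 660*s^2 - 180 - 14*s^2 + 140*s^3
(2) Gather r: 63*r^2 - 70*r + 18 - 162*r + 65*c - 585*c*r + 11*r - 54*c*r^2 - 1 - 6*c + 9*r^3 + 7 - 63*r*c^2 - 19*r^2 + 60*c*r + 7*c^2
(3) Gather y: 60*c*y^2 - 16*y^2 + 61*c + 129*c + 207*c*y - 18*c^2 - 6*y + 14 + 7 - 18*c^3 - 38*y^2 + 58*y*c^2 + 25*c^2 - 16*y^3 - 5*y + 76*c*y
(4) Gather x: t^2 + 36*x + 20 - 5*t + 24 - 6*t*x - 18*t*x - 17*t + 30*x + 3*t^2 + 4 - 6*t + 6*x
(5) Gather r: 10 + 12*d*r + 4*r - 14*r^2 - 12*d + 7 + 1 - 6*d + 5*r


(1) = 140*s^3 + 646*s^2 + 308*s - 144
(2) = 7*c^2 + 59*c + 9*r^3 + r^2*(44 - 54*c) + r*(-63*c^2 - 525*c - 221) + 24
(3) = -18*c^3 + 7*c^2 + 190*c - 16*y^3 + y^2*(60*c - 54) + y*(58*c^2 + 283*c - 11) + 21
(4) = 4*t^2 - 28*t + x*(72 - 24*t) + 48
(5) = -18*d - 14*r^2 + r*(12*d + 9) + 18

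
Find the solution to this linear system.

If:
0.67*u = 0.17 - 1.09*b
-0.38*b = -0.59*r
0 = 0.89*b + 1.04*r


Then:
b = 0.00
r = 0.00
u = 0.25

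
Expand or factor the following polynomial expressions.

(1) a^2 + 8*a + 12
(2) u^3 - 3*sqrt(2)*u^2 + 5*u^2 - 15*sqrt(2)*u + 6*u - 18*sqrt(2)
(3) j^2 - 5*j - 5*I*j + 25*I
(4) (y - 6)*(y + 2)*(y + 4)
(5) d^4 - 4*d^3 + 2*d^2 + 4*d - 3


(1) = (a + 2)*(a + 6)
(2) = (u + 2)*(u + 3)*(u - 3*sqrt(2))
(3) = (j - 5)*(j - 5*I)
(4) = y^3 - 28*y - 48
(5) = (d - 3)*(d - 1)^2*(d + 1)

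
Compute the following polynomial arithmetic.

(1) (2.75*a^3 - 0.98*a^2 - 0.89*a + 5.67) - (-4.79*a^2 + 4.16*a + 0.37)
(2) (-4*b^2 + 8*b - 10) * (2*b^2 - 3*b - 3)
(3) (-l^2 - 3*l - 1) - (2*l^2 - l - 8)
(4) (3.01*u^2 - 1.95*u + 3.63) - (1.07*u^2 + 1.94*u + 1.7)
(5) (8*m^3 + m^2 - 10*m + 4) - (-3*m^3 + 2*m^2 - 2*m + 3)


(1) = 2.75*a^3 + 3.81*a^2 - 5.05*a + 5.3
(2) = -8*b^4 + 28*b^3 - 32*b^2 + 6*b + 30
(3) = -3*l^2 - 2*l + 7
(4) = 1.94*u^2 - 3.89*u + 1.93
(5) = 11*m^3 - m^2 - 8*m + 1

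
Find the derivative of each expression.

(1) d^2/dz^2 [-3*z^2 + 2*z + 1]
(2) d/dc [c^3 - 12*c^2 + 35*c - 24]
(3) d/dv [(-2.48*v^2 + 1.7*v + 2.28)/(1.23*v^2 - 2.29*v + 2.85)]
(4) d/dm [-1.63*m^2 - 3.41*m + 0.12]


(1) = -6
(2) = 3*c^2 - 24*c + 35
(3) = (3.5882*v^2 - 19.7448*v + 10.0662)/(1.5129*v^4 - 5.6334*v^3 + 12.2551*v^2 - 13.053*v + 8.1225)
(4) = -3.26*m - 3.41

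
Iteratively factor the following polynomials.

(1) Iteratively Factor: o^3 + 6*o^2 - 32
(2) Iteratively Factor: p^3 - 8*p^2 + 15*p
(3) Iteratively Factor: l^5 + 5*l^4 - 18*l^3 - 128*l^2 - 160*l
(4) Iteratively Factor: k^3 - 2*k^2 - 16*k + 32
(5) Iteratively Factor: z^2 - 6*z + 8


(1) = (o + 4)*(o^2 + 2*o - 8) = (o + 4)^2*(o - 2)
(2) = (p - 3)*(p^2 - 5*p) = (p - 5)*(p - 3)*(p)
(3) = (l - 5)*(l^4 + 10*l^3 + 32*l^2 + 32*l) = (l - 5)*(l + 4)*(l^3 + 6*l^2 + 8*l) = (l - 5)*(l + 2)*(l + 4)*(l^2 + 4*l) = (l - 5)*(l + 2)*(l + 4)^2*(l)
(4) = (k - 4)*(k^2 + 2*k - 8) = (k - 4)*(k - 2)*(k + 4)
(5) = (z - 2)*(z - 4)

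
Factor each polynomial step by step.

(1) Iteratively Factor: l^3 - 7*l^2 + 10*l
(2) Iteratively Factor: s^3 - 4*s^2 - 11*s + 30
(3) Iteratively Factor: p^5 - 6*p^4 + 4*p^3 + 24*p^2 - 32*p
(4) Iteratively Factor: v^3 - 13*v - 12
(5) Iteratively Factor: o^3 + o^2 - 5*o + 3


(1) = (l - 2)*(l^2 - 5*l) = l*(l - 2)*(l - 5)
(2) = (s - 2)*(s^2 - 2*s - 15) = (s - 5)*(s - 2)*(s + 3)
(3) = (p - 2)*(p^4 - 4*p^3 - 4*p^2 + 16*p) = (p - 4)*(p - 2)*(p^3 - 4*p) = (p - 4)*(p - 2)*(p + 2)*(p^2 - 2*p) = (p - 4)*(p - 2)^2*(p + 2)*(p)
(4) = (v + 1)*(v^2 - v - 12) = (v - 4)*(v + 1)*(v + 3)
(5) = (o - 1)*(o^2 + 2*o - 3) = (o - 1)^2*(o + 3)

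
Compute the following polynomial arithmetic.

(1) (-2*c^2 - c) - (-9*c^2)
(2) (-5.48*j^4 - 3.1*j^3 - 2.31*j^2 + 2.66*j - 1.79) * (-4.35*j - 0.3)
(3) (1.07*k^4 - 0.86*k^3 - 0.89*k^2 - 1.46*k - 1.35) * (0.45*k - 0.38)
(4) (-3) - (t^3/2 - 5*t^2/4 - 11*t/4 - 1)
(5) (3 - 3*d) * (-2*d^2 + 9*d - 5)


(1) = 7*c^2 - c
(2) = 23.838*j^5 + 15.129*j^4 + 10.9785*j^3 - 10.878*j^2 + 6.9885*j + 0.537
(3) = 0.4815*k^5 - 0.7936*k^4 - 0.0737*k^3 - 0.3188*k^2 - 0.0527*k + 0.513
(4) = -t^3/2 + 5*t^2/4 + 11*t/4 - 2
(5) = 6*d^3 - 33*d^2 + 42*d - 15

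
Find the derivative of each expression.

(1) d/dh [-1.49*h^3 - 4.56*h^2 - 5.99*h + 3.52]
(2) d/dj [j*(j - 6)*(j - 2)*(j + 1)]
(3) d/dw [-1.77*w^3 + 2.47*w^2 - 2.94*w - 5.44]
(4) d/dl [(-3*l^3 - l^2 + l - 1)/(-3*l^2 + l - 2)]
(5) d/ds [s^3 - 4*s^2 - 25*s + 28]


(1) = -4.47*h^2 - 9.12*h - 5.99
(2) = 4*j^3 - 21*j^2 + 8*j + 12
(3) = -5.31*w^2 + 4.94*w - 2.94
(4) = (9*l^4 - 6*l^3 + 20*l^2 - 2*l - 1)/(9*l^4 - 6*l^3 + 13*l^2 - 4*l + 4)
(5) = 3*s^2 - 8*s - 25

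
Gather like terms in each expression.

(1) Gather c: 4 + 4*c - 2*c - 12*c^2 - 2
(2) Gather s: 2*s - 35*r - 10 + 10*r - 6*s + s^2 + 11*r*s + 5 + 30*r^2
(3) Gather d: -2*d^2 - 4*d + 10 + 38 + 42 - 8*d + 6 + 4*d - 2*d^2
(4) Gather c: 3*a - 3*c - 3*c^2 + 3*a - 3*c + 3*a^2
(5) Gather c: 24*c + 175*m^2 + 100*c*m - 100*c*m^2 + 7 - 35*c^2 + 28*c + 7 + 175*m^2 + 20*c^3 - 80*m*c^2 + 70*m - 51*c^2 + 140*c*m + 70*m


(1) = -12*c^2 + 2*c + 2
(2) = 30*r^2 - 25*r + s^2 + s*(11*r - 4) - 5
(3) = -4*d^2 - 8*d + 96
(4) = 3*a^2 + 6*a - 3*c^2 - 6*c
(5) = 20*c^3 + c^2*(-80*m - 86) + c*(-100*m^2 + 240*m + 52) + 350*m^2 + 140*m + 14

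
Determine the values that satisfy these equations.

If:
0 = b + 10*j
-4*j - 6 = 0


Then:
b = 15
j = -3/2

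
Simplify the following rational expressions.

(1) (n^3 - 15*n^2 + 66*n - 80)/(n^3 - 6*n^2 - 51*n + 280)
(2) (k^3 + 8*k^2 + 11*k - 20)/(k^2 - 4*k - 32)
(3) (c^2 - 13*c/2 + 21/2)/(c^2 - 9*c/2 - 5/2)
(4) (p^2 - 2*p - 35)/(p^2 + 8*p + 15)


(1) = (n - 2)/(n + 7)
(2) = (k^2 + 4*k - 5)/(k - 8)
(3) = (2*c^2 - 13*c + 21)/(2*c^2 - 9*c - 5)
(4) = (p - 7)/(p + 3)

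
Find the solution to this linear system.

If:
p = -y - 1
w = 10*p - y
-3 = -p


Then:
p = 3
w = 34
y = -4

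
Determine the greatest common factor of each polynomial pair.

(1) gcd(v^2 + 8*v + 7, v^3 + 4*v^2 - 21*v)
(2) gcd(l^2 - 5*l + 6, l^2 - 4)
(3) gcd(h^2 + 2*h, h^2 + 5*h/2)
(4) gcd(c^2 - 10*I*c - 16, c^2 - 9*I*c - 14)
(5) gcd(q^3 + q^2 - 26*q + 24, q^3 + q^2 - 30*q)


(1) = v + 7
(2) = gcd((l - 3)*(l - 2), (l - 2)*(l + 2)) = l - 2
(3) = gcd(h*(h + 2), h*(h + 5/2)) = h
(4) = gcd((c - 8*I)*(c - 2*I), (c - 7*I)*(c - 2*I)) = c - 2*I
(5) = q + 6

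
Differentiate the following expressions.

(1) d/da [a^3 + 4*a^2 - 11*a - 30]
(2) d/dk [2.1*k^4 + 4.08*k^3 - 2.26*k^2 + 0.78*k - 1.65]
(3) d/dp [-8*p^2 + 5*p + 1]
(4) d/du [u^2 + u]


(1) = 3*a^2 + 8*a - 11
(2) = 8.4*k^3 + 12.24*k^2 - 4.52*k + 0.78
(3) = 5 - 16*p
(4) = 2*u + 1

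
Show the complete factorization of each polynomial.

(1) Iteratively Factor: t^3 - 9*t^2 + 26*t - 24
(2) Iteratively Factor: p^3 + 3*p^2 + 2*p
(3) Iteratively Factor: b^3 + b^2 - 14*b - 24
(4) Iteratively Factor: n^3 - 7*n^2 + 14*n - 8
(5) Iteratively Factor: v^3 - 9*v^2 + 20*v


(1) = (t - 2)*(t^2 - 7*t + 12) = (t - 3)*(t - 2)*(t - 4)
(2) = (p + 2)*(p^2 + p) = p*(p + 2)*(p + 1)
(3) = (b + 3)*(b^2 - 2*b - 8) = (b - 4)*(b + 3)*(b + 2)
(4) = (n - 2)*(n^2 - 5*n + 4) = (n - 2)*(n - 1)*(n - 4)
(5) = (v - 5)*(v^2 - 4*v) = (v - 5)*(v - 4)*(v)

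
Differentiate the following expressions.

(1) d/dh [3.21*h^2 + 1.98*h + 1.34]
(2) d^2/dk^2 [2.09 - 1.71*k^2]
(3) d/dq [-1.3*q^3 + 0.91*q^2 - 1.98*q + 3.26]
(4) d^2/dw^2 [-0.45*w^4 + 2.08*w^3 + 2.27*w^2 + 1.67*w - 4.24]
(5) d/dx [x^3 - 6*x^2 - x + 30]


(1) = 6.42*h + 1.98
(2) = -3.42000000000000
(3) = -3.9*q^2 + 1.82*q - 1.98
(4) = -5.4*w^2 + 12.48*w + 4.54
(5) = 3*x^2 - 12*x - 1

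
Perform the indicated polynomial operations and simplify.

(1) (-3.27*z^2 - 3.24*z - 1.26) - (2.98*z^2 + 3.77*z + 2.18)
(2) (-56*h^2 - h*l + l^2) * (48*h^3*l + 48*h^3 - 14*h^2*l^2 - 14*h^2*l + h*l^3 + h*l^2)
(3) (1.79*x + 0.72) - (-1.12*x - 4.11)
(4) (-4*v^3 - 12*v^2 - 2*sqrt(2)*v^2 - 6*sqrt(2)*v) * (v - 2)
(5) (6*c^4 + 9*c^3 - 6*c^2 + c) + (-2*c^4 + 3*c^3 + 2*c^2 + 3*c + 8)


(1) = -6.25*z^2 - 7.01*z - 3.44
(2) = -2688*h^5*l - 2688*h^5 + 736*h^4*l^2 + 736*h^4*l + 6*h^3*l^3 + 6*h^3*l^2 - 15*h^2*l^4 - 15*h^2*l^3 + h*l^5 + h*l^4
(3) = 2.91*x + 4.83
(4) = -4*v^4 - 4*v^3 - 2*sqrt(2)*v^3 - 2*sqrt(2)*v^2 + 24*v^2 + 12*sqrt(2)*v
(5) = 4*c^4 + 12*c^3 - 4*c^2 + 4*c + 8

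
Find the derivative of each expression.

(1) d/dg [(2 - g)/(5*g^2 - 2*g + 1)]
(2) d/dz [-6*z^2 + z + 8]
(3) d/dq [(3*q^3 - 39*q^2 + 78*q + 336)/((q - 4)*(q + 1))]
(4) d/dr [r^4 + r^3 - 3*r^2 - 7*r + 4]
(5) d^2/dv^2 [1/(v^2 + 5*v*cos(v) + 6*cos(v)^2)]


(1) = (5*g^2 - 20*g + 3)/(25*g^4 - 20*g^3 + 14*g^2 - 4*g + 1)
(2) = 1 - 12*z
(3) = 3*(q^4 - 6*q^3 + q^2 - 120*q + 232)/(q^4 - 6*q^3 + q^2 + 24*q + 16)
(4) = 4*r^3 + 3*r^2 - 6*r - 7
(5) = ((v^2 + 5*v*cos(v) + 6*cos(v)^2)*(5*v*cos(v) - 24*sin(v)^2 + 10*sin(v) + 10) + 2*(5*v*sin(v) - 2*v + 6*sin(2*v) - 5*cos(v))^2)/((v + 2*cos(v))^3*(v + 3*cos(v))^3)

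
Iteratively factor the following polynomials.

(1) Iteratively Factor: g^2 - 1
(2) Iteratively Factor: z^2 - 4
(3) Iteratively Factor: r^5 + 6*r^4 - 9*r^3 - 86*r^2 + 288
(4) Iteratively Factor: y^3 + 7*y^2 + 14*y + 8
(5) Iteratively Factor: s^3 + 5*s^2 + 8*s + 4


(1) = (g + 1)*(g - 1)
(2) = (z - 2)*(z + 2)
(3) = (r + 3)*(r^4 + 3*r^3 - 18*r^2 - 32*r + 96) = (r - 2)*(r + 3)*(r^3 + 5*r^2 - 8*r - 48) = (r - 3)*(r - 2)*(r + 3)*(r^2 + 8*r + 16) = (r - 3)*(r - 2)*(r + 3)*(r + 4)*(r + 4)
(4) = (y + 1)*(y^2 + 6*y + 8) = (y + 1)*(y + 4)*(y + 2)
(5) = (s + 2)*(s^2 + 3*s + 2) = (s + 2)^2*(s + 1)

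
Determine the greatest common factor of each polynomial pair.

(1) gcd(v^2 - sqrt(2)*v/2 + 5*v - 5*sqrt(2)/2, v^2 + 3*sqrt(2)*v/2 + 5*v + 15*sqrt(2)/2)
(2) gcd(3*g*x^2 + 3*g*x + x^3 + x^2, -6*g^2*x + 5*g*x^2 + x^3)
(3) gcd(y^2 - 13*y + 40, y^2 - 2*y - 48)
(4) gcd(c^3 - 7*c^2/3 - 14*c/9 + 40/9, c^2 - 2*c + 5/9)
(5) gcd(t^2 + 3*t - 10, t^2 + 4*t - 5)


(1) = gcd((v + 5)*(v - sqrt(2)/2), (v + 5)*(v + 3*sqrt(2)/2)) = v + 5
(2) = x
(3) = y - 8
(4) = gcd((c - 2)*(c - 5/3)*(c + 4/3), (c - 5/3)*(c - 1/3)) = c - 5/3
(5) = t + 5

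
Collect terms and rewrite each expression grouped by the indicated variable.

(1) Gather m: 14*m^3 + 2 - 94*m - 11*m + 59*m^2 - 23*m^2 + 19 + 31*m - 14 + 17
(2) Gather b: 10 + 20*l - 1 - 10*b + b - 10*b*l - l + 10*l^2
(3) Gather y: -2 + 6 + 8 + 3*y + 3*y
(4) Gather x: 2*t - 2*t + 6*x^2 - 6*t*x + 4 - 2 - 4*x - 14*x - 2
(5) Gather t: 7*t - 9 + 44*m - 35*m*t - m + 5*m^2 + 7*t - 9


(1) = 14*m^3 + 36*m^2 - 74*m + 24
(2) = b*(-10*l - 9) + 10*l^2 + 19*l + 9
(3) = 6*y + 12
(4) = 6*x^2 + x*(-6*t - 18)
(5) = 5*m^2 + 43*m + t*(14 - 35*m) - 18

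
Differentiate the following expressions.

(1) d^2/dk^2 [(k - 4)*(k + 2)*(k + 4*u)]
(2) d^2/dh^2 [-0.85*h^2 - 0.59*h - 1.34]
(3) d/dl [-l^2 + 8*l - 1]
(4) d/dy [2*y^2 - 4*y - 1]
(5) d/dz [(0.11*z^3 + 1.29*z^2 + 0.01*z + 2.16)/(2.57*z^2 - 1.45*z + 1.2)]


(1) = 6*k + 8*u - 4
(2) = -1.70000000000000
(3) = 8 - 2*l
(4) = 4*y - 4
(5) = (0.2827*z^4 - 0.319*z^3 - 1.5002*z^2 - 8.0064*z + 3.144)/(6.6049*z^4 - 7.453*z^3 + 8.2705*z^2 - 3.48*z + 1.44)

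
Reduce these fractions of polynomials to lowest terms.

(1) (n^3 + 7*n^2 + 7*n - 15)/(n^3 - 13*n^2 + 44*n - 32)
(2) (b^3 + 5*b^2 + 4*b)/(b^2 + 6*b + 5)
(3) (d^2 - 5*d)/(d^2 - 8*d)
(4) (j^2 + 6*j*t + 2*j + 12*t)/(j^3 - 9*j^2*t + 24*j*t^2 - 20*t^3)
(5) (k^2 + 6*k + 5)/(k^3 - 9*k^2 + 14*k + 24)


(1) = (n^2 + 8*n + 15)/(n^2 - 12*n + 32)
(2) = (b^2 + 4*b)/(b + 5)
(3) = (d - 5)/(d - 8)
(4) = (-j^2 - 6*j*t - 2*j - 12*t)/(-j^3 + 9*j^2*t - 24*j*t^2 + 20*t^3)
(5) = (k + 5)/(k^2 - 10*k + 24)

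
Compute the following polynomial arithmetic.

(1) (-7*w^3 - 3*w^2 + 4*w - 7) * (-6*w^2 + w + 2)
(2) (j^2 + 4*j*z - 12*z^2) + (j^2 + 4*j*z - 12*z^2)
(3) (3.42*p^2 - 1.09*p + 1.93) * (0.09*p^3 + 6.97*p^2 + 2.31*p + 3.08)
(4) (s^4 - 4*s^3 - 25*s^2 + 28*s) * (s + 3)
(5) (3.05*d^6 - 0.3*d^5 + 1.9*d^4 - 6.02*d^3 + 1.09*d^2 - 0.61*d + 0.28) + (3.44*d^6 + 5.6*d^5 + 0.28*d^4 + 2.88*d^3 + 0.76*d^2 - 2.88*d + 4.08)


(1) = 42*w^5 + 11*w^4 - 41*w^3 + 40*w^2 + w - 14
(2) = 2*j^2 + 8*j*z - 24*z^2
(3) = 0.3078*p^5 + 23.7393*p^4 + 0.4766*p^3 + 21.4678*p^2 + 1.1011*p + 5.9444
(4) = s^5 - s^4 - 37*s^3 - 47*s^2 + 84*s
(5) = 6.49*d^6 + 5.3*d^5 + 2.18*d^4 - 3.14*d^3 + 1.85*d^2 - 3.49*d + 4.36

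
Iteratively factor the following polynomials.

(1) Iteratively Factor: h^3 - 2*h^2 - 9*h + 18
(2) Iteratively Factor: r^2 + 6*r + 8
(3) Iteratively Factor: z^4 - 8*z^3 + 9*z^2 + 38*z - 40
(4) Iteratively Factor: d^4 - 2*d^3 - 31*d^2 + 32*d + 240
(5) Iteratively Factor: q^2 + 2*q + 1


(1) = (h - 3)*(h^2 + h - 6) = (h - 3)*(h + 3)*(h - 2)
(2) = (r + 4)*(r + 2)
(3) = (z + 2)*(z^3 - 10*z^2 + 29*z - 20) = (z - 4)*(z + 2)*(z^2 - 6*z + 5) = (z - 5)*(z - 4)*(z + 2)*(z - 1)
(4) = (d - 5)*(d^3 + 3*d^2 - 16*d - 48) = (d - 5)*(d + 4)*(d^2 - d - 12) = (d - 5)*(d - 4)*(d + 4)*(d + 3)
(5) = (q + 1)*(q + 1)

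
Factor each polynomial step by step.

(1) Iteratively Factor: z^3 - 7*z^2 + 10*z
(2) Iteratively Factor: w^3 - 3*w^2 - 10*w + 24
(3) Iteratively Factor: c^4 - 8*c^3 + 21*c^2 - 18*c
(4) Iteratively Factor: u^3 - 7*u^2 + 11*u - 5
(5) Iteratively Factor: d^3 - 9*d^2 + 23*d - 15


(1) = (z - 2)*(z^2 - 5*z) = z*(z - 2)*(z - 5)
(2) = (w + 3)*(w^2 - 6*w + 8) = (w - 2)*(w + 3)*(w - 4)
(3) = (c - 2)*(c^3 - 6*c^2 + 9*c) = (c - 3)*(c - 2)*(c^2 - 3*c) = c*(c - 3)*(c - 2)*(c - 3)
(4) = (u - 1)*(u^2 - 6*u + 5) = (u - 5)*(u - 1)*(u - 1)
(5) = (d - 5)*(d^2 - 4*d + 3) = (d - 5)*(d - 1)*(d - 3)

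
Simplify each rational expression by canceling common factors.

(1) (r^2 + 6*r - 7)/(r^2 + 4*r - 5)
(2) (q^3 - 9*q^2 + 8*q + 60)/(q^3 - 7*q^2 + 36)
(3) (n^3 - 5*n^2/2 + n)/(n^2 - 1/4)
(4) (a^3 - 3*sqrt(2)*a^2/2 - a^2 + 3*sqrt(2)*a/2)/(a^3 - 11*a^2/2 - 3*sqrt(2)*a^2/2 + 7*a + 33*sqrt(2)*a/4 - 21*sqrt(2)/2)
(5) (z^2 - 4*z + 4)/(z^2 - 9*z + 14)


(1) = (r + 7)/(r + 5)
(2) = (q - 5)/(q - 3)
(3) = (2*n^2 - 4*n)/(2*n + 1)
(4) = (8*a^2 - 8*a)/(8*a^2 - 44*a + 56)
(5) = (z - 2)/(z - 7)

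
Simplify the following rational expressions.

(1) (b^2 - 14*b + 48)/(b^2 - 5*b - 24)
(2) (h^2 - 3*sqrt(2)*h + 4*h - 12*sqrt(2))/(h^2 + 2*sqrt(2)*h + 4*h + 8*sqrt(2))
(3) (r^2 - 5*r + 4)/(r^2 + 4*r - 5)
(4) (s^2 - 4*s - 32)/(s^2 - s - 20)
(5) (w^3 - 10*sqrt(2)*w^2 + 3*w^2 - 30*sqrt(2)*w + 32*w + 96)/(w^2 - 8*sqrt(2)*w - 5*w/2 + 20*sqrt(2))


(1) = (b - 6)/(b + 3)
(2) = (h - 3*sqrt(2))/(h + 2*sqrt(2))
(3) = (r - 4)/(r + 5)
(4) = (s - 8)/(s - 5)
(5) = (2*w^2 + w*(6 - 4*sqrt(2)) - 12*sqrt(2))/(2*w - 5)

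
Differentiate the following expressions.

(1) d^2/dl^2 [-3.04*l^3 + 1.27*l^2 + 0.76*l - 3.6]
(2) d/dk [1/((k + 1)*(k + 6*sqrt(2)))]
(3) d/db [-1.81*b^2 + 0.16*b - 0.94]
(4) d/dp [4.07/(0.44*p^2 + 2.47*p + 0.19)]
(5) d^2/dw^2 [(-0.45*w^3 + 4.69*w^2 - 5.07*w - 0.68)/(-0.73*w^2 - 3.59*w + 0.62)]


(1) = 2.54 - 18.24*l
(2) = -(2*k + 1 + 6*sqrt(2))/((k + 1)^2*(k + 6*sqrt(2))^2)
(3) = 0.16 - 3.62*b
(4) = (-3.5816*p - 10.0529)/(0.44*p^2 + 2.47*p + 0.19)^2
(5) = (41.992402*w^3 - 16.571592*w^2 + 25.498428*w + 37.107292)/(0.389017*w^6 + 5.739333*w^5 + 27.233745*w^4 + 36.519275*w^3 - 23.13003*w^2 + 4.139988*w - 0.238328)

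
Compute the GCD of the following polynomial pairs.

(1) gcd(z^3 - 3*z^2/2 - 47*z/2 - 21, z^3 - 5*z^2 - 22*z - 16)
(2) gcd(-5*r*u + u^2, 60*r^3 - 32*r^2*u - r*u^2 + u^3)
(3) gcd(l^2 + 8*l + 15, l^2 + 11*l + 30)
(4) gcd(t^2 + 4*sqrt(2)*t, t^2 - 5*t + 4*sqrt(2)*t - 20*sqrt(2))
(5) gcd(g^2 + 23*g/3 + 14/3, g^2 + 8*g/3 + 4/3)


(1) = gcd((z - 6)*(z + 1)*(z + 7/2), (z - 8)*(z + 1)*(z + 2)) = z + 1
(2) = 5*r - u
(3) = gcd((l + 3)*(l + 5), (l + 5)*(l + 6)) = l + 5
(4) = gcd(t*(t + 4*sqrt(2)), (t - 5)*(t + 4*sqrt(2))) = t + 4*sqrt(2)
(5) = g + 2/3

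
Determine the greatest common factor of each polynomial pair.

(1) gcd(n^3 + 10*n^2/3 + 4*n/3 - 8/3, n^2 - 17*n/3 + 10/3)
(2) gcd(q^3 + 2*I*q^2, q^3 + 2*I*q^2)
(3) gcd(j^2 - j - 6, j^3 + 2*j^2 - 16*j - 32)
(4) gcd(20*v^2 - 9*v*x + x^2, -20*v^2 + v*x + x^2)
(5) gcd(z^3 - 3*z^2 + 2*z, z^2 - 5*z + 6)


(1) = gcd((n - 2/3)*(n + 2)^2, (n - 5)*(n - 2/3)) = n - 2/3
(2) = gcd(q^2*(q + 2*I), q^2*(q + 2*I)) = q^3 + 2*I*q^2
(3) = j + 2
(4) = gcd((-5*v + x)*(-4*v + x), (-4*v + x)*(5*v + x)) = -4*v + x
(5) = gcd(z*(z - 2)*(z - 1), (z - 3)*(z - 2)) = z - 2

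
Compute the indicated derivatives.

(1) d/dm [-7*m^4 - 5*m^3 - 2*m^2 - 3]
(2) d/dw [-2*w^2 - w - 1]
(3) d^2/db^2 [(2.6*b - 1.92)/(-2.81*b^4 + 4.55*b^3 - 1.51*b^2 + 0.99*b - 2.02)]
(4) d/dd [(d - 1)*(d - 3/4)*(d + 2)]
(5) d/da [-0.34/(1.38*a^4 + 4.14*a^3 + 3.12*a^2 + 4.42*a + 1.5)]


(1) = m*(-28*m^2 - 15*m - 4)
(2) = -4*w - 1
(3) = (-246.35832*b^7 + 835.08704*b^6 - 1125.59616*b^5 + 687.409296*b^4 + 74.302528*b^3 - 339.380256*b^2 + 136.242192*b - 18.348144)/(22.188041*b^12 - 107.781765*b^11 + 210.291408*b^10 - 233.484422*b^9 + 236.799804*b^8 - 272.774064*b^7 + 229.399486*b^6 - 137.13735*b^5 + 107.249571*b^4 - 74.785947*b^3 + 24.423618*b^2 - 12.118788*b + 8.242408)
(4) = 3*d^2 + d/2 - 11/4
(5) = (1.8768*a^3 + 4.2228*a^2 + 2.1216*a + 1.5028)/(1.38*a^4 + 4.14*a^3 + 3.12*a^2 + 4.42*a + 1.5)^2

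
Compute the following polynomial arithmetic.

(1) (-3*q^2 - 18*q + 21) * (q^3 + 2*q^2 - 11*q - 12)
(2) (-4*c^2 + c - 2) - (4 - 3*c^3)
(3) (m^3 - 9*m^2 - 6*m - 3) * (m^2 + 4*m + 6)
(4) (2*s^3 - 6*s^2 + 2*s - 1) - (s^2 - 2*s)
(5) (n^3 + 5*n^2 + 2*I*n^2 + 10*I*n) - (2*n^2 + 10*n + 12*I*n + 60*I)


(1) = -3*q^5 - 24*q^4 + 18*q^3 + 276*q^2 - 15*q - 252
(2) = 3*c^3 - 4*c^2 + c - 6
(3) = m^5 - 5*m^4 - 36*m^3 - 81*m^2 - 48*m - 18
(4) = 2*s^3 - 7*s^2 + 4*s - 1
(5) = n^3 + 3*n^2 + 2*I*n^2 - 10*n - 2*I*n - 60*I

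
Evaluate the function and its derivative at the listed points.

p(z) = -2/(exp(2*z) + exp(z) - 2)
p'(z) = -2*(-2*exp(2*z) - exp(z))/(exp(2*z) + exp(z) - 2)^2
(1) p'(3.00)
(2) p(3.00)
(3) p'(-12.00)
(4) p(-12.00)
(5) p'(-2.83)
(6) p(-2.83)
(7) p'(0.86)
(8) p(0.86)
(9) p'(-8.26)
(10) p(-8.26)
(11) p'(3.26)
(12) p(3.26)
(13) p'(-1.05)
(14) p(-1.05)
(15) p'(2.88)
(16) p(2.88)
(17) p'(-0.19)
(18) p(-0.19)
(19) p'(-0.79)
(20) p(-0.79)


(1) = 0.01
(2) = -0.00
(3) = 0.00
(4) = 1.00
(5) = 0.04
(6) = 1.03
(7) = 0.77
(8) = -0.34
(9) = 0.00
(10) = 1.00
(11) = 0.01
(12) = -0.00
(13) = 0.51
(14) = 1.31
(15) = 0.01
(16) = -0.01
(17) = 18.34
(18) = 4.09
(19) = 0.96
(20) = 1.49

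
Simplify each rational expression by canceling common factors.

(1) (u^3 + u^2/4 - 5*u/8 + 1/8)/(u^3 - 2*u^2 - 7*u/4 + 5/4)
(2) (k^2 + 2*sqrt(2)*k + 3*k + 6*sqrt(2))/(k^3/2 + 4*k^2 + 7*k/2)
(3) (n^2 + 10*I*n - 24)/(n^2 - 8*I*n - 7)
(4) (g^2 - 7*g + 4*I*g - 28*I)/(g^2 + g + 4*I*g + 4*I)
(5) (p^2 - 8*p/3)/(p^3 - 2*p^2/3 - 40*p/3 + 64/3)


(1) = (4*u - 1)/(4*u - 10)
(2) = (2*k^2 + k*(4*sqrt(2) + 6) + 12*sqrt(2))/(k^3 + 8*k^2 + 7*k)
(3) = (n^2 + 10*I*n - 24)/(n^2 - 8*I*n - 7)
(4) = (g - 7)/(g + 1)
(5) = p/(p^2 + 2*p - 8)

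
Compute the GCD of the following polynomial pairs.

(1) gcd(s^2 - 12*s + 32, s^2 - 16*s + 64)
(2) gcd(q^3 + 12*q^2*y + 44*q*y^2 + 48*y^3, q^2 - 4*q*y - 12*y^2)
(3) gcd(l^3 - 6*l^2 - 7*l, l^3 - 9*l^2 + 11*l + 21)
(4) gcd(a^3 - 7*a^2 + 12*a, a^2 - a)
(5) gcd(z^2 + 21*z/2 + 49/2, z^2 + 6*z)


(1) = s - 8
(2) = gcd((q + 2*y)*(q + 4*y)*(q + 6*y), (q - 6*y)*(q + 2*y)) = q + 2*y
(3) = gcd(l*(l - 7)*(l + 1), (l - 7)*(l - 3)*(l + 1)) = l^2 - 6*l - 7
(4) = a
(5) = 1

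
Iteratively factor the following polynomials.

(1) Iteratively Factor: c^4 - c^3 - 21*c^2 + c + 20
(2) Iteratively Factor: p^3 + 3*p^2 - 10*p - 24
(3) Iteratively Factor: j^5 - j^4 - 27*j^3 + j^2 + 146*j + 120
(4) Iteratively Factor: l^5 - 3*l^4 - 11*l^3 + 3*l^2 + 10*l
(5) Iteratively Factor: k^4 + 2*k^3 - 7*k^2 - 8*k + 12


(1) = (c - 5)*(c^3 + 4*c^2 - c - 4) = (c - 5)*(c - 1)*(c^2 + 5*c + 4) = (c - 5)*(c - 1)*(c + 1)*(c + 4)
(2) = (p + 4)*(p^2 - p - 6) = (p + 2)*(p + 4)*(p - 3)
(3) = (j - 3)*(j^4 + 2*j^3 - 21*j^2 - 62*j - 40) = (j - 3)*(j + 1)*(j^3 + j^2 - 22*j - 40) = (j - 3)*(j + 1)*(j + 4)*(j^2 - 3*j - 10) = (j - 5)*(j - 3)*(j + 1)*(j + 4)*(j + 2)
(4) = (l)*(l^4 - 3*l^3 - 11*l^2 + 3*l + 10) = l*(l - 1)*(l^3 - 2*l^2 - 13*l - 10) = l*(l - 1)*(l + 2)*(l^2 - 4*l - 5) = l*(l - 5)*(l - 1)*(l + 2)*(l + 1)
(5) = (k + 3)*(k^3 - k^2 - 4*k + 4) = (k - 1)*(k + 3)*(k^2 - 4) = (k - 2)*(k - 1)*(k + 3)*(k + 2)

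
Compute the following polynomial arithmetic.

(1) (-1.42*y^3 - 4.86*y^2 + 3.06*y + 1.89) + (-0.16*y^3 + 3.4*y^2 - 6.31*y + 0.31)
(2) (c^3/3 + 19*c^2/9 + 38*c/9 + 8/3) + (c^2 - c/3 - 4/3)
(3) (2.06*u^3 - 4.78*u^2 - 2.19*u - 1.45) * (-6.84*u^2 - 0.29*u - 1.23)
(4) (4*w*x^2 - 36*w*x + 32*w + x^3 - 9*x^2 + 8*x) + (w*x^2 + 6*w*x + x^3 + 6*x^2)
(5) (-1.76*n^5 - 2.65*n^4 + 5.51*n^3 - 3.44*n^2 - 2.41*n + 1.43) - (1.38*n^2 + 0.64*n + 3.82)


(1) = -1.58*y^3 - 1.46*y^2 - 3.25*y + 2.2
(2) = c^3/3 + 28*c^2/9 + 35*c/9 + 4/3
(3) = -14.0904*u^5 + 32.0978*u^4 + 13.832*u^3 + 16.4325*u^2 + 3.1142*u + 1.7835
(4) = 5*w*x^2 - 30*w*x + 32*w + 2*x^3 - 3*x^2 + 8*x
(5) = -1.76*n^5 - 2.65*n^4 + 5.51*n^3 - 4.82*n^2 - 3.05*n - 2.39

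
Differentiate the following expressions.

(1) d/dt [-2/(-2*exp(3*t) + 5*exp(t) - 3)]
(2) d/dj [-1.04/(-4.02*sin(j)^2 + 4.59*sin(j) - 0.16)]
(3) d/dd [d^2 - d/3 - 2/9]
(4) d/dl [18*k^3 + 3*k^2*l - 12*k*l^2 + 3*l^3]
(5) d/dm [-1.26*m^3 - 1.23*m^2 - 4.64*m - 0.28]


(1) = (10 - 12*exp(2*t))*exp(t)/(2*exp(3*t) - 5*exp(t) + 3)^2
(2) = (4.7736 - 8.3616*sin(j))*cos(j)/(4.02*sin(j)^2 - 4.59*sin(j) + 0.16)^2
(3) = 2*d - 1/3
(4) = 3*k^2 - 24*k*l + 9*l^2
(5) = -3.78*m^2 - 2.46*m - 4.64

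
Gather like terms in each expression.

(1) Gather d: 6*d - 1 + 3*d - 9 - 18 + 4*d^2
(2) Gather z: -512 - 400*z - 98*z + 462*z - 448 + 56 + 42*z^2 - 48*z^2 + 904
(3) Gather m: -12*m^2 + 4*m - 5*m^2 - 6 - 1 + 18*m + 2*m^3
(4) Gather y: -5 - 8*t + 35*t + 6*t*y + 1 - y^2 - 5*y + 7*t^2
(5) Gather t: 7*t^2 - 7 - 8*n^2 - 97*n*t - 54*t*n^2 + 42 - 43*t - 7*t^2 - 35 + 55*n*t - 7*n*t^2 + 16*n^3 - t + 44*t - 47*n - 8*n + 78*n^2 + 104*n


(1) = 4*d^2 + 9*d - 28
(2) = -6*z^2 - 36*z
(3) = 2*m^3 - 17*m^2 + 22*m - 7
(4) = 7*t^2 + 27*t - y^2 + y*(6*t - 5) - 4
(5) = 16*n^3 + 70*n^2 - 7*n*t^2 + 49*n + t*(-54*n^2 - 42*n)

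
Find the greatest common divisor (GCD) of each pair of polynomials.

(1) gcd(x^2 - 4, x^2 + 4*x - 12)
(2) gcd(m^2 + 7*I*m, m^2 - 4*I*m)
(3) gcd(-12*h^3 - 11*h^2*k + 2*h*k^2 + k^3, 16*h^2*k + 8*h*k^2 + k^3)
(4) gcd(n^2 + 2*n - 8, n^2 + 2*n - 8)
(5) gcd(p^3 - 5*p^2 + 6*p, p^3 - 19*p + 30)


(1) = gcd((x - 2)*(x + 2), (x - 2)*(x + 6)) = x - 2
(2) = gcd(m*(m + 7*I), m*(m - 4*I)) = m
(3) = 4*h + k
(4) = gcd((n - 2)*(n + 4), (n - 2)*(n + 4)) = n^2 + 2*n - 8
(5) = p^2 - 5*p + 6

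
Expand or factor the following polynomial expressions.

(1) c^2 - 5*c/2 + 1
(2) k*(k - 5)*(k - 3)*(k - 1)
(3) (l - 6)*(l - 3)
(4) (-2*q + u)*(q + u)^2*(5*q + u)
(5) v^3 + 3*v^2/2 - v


(1) = (c - 2)*(c - 1/2)
(2) = k^4 - 9*k^3 + 23*k^2 - 15*k
(3) = l^2 - 9*l + 18
(4) = -10*q^4 - 17*q^3*u - 3*q^2*u^2 + 5*q*u^3 + u^4
(5) = v*(v - 1/2)*(v + 2)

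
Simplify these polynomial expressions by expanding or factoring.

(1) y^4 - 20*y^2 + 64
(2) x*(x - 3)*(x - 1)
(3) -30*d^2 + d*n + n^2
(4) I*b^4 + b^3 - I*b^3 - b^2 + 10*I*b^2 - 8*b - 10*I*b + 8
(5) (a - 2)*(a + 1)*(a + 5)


(1) = (y - 4)*(y - 2)*(y + 2)*(y + 4)
(2) = x^3 - 4*x^2 + 3*x
(3) = (-5*d + n)*(6*d + n)
(4) = (b - 4*I)*(b + I)*(b + 2*I)*(I*b - I)
(5) = a^3 + 4*a^2 - 7*a - 10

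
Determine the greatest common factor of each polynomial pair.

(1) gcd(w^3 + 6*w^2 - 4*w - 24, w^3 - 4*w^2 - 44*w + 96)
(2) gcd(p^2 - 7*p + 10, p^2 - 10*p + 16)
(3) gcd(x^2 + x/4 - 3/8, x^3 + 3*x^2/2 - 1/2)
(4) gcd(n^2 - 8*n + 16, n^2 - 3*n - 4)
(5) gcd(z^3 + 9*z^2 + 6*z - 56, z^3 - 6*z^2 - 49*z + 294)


(1) = w^2 + 4*w - 12
(2) = gcd((p - 5)*(p - 2), (p - 8)*(p - 2)) = p - 2
(3) = x - 1/2
(4) = n - 4
(5) = z + 7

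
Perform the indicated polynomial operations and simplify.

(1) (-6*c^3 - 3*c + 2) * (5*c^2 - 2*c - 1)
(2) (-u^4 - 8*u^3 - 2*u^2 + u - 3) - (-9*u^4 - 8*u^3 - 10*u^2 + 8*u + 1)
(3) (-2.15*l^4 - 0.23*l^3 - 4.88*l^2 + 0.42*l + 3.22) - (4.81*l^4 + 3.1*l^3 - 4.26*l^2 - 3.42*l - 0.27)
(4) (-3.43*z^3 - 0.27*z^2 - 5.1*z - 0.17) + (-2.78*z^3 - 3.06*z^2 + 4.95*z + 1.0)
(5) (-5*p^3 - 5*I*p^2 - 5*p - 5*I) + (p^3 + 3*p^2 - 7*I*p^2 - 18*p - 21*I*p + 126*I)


(1) = -30*c^5 + 12*c^4 - 9*c^3 + 16*c^2 - c - 2
(2) = 8*u^4 + 8*u^2 - 7*u - 4
(3) = -6.96*l^4 - 3.33*l^3 - 0.62*l^2 + 3.84*l + 3.49
(4) = -6.21*z^3 - 3.33*z^2 - 0.15*z + 0.83
(5) = -4*p^3 + 3*p^2 - 12*I*p^2 - 23*p - 21*I*p + 121*I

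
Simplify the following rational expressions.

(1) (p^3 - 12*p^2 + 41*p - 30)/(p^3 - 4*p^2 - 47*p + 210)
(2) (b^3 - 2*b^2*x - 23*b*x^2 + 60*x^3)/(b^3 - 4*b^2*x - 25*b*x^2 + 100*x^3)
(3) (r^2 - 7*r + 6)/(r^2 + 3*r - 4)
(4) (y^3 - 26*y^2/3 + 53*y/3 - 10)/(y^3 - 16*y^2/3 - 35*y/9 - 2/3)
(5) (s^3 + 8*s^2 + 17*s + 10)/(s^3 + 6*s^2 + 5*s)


(1) = (p - 1)/(p + 7)
(2) = (-b + 3*x)/(-b + 5*x)
(3) = (r - 6)/(r + 4)
(4) = (9*y^2 - 24*y + 15)/(9*y^2 + 6*y + 1)
(5) = (s + 2)/s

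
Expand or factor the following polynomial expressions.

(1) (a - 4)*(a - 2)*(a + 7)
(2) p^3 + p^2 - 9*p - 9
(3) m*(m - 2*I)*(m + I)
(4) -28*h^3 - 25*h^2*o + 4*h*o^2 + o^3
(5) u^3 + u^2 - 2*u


(1) = a^3 + a^2 - 34*a + 56
(2) = (p - 3)*(p + 1)*(p + 3)
(3) = m^3 - I*m^2 + 2*m
(4) = (-4*h + o)*(h + o)*(7*h + o)
(5) = u*(u - 1)*(u + 2)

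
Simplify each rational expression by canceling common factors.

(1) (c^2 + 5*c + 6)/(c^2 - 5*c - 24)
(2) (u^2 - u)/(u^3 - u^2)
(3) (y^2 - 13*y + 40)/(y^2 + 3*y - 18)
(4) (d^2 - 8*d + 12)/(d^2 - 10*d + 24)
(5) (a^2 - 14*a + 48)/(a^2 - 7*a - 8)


(1) = (c + 2)/(c - 8)
(2) = 1/u
(3) = (y^2 - 13*y + 40)/(y^2 + 3*y - 18)
(4) = (d - 2)/(d - 4)
(5) = (a - 6)/(a + 1)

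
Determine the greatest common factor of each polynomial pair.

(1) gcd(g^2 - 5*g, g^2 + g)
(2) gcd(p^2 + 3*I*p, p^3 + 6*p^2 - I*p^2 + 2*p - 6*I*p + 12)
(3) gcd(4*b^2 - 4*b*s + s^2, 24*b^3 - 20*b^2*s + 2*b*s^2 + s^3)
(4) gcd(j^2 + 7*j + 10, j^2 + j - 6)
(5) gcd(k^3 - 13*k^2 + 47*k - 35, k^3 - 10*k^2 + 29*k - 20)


(1) = gcd(g*(g - 5), g*(g + 1)) = g
(2) = 1
(3) = 4*b^2 - 4*b*s + s^2
(4) = 1
(5) = gcd((k - 7)*(k - 5)*(k - 1), (k - 5)*(k - 4)*(k - 1)) = k^2 - 6*k + 5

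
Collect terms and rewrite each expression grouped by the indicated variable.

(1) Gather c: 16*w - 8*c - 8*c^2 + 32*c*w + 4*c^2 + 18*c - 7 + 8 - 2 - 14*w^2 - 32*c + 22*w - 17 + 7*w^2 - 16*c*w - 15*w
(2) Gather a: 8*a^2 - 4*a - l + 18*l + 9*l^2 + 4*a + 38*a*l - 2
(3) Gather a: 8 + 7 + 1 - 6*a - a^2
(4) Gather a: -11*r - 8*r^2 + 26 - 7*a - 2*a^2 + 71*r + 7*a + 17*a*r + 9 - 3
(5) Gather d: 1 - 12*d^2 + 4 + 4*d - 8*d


(1) = -4*c^2 + c*(16*w - 22) - 7*w^2 + 23*w - 18
(2) = 8*a^2 + 38*a*l + 9*l^2 + 17*l - 2
(3) = -a^2 - 6*a + 16
(4) = -2*a^2 + 17*a*r - 8*r^2 + 60*r + 32
(5) = -12*d^2 - 4*d + 5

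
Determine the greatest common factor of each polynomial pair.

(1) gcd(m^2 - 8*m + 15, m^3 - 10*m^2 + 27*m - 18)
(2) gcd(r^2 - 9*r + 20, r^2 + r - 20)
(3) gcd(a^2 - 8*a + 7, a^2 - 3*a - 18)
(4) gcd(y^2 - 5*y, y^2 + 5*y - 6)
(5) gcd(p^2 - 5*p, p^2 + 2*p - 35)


(1) = gcd((m - 5)*(m - 3), (m - 6)*(m - 3)*(m - 1)) = m - 3
(2) = r - 4
(3) = gcd((a - 7)*(a - 1), (a - 6)*(a + 3)) = 1
(4) = gcd(y*(y - 5), (y - 1)*(y + 6)) = 1
(5) = p - 5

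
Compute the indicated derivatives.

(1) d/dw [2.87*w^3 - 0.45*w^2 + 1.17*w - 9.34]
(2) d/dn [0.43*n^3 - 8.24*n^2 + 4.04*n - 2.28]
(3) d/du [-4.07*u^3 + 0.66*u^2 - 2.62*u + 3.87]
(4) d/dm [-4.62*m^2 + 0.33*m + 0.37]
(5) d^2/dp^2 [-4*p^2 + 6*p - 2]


(1) = 8.61*w^2 - 0.9*w + 1.17
(2) = 1.29*n^2 - 16.48*n + 4.04
(3) = -12.21*u^2 + 1.32*u - 2.62
(4) = 0.33 - 9.24*m
(5) = -8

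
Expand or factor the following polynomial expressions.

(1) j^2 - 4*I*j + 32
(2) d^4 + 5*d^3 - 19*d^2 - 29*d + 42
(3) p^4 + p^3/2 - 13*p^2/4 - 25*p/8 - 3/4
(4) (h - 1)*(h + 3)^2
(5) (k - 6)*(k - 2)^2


(1) = (j - 8*I)*(j + 4*I)
(2) = (d - 3)*(d - 1)*(d + 2)*(d + 7)
(3) = (p - 2)*(p + 1/2)^2*(p + 3/2)
(4) = h^3 + 5*h^2 + 3*h - 9
(5) = k^3 - 10*k^2 + 28*k - 24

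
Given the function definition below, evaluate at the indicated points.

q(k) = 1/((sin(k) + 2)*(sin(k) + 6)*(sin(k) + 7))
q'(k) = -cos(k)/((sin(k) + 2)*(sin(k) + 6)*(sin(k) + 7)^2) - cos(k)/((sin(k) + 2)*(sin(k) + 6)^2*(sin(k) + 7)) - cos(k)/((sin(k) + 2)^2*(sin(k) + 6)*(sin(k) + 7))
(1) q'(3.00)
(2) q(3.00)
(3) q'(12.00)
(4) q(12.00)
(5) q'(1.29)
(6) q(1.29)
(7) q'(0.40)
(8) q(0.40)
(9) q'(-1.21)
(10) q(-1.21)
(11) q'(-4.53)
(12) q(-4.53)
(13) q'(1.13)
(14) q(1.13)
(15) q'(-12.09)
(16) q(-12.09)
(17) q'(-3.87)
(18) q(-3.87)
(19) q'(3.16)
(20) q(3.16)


(1) = 0.01
(2) = 0.01
(3) = -0.02
(4) = 0.02
(5) = -0.00
(6) = 0.01
(7) = -0.01
(8) = 0.01
(9) = -0.01
(10) = 0.03
(11) = 0.00
(12) = 0.01
(13) = -0.00
(14) = 0.01
(15) = -0.01
(16) = 0.01
(17) = 0.00
(18) = 0.01
(19) = 0.01
(20) = 0.01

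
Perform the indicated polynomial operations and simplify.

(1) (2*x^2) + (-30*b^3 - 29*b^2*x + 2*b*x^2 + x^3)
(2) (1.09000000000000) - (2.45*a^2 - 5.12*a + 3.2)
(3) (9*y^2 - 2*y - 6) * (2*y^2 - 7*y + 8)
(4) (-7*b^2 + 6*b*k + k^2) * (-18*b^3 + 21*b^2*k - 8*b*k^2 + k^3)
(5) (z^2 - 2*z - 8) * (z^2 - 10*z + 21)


(1) = -30*b^3 - 29*b^2*x + 2*b*x^2 + x^3 + 2*x^2
(2) = -2.45*a^2 + 5.12*a - 2.11
(3) = 18*y^4 - 67*y^3 + 74*y^2 + 26*y - 48
(4) = 126*b^5 - 255*b^4*k + 164*b^3*k^2 - 34*b^2*k^3 - 2*b*k^4 + k^5
(5) = z^4 - 12*z^3 + 33*z^2 + 38*z - 168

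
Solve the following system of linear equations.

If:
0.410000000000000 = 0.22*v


Then:
v = 1.86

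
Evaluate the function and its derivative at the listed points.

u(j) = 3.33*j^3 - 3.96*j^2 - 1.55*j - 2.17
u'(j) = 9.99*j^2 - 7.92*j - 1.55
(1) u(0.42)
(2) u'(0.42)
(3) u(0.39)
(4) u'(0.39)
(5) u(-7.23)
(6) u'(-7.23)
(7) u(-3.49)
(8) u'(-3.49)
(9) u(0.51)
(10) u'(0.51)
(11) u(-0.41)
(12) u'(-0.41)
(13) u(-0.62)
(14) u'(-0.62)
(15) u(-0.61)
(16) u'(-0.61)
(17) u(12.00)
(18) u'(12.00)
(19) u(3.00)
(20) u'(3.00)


(1) = -3.27
(2) = -3.11
(3) = -3.18
(4) = -3.12
(5) = -1456.48
(6) = 577.92
(7) = -186.55
(8) = 147.77
(9) = -3.55
(10) = -2.99
(11) = -2.43
(12) = 3.38
(13) = -3.52
(14) = 7.20
(15) = -3.45
(16) = 7.00
(17) = 5163.23
(18) = 1341.97
(19) = 47.45
(20) = 64.60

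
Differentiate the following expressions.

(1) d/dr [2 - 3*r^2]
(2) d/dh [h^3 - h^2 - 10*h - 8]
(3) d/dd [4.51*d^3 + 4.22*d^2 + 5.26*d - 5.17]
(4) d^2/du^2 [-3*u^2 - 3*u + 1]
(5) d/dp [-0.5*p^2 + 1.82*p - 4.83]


(1) = -6*r
(2) = 3*h^2 - 2*h - 10
(3) = 13.53*d^2 + 8.44*d + 5.26
(4) = -6
(5) = 1.82 - 1.0*p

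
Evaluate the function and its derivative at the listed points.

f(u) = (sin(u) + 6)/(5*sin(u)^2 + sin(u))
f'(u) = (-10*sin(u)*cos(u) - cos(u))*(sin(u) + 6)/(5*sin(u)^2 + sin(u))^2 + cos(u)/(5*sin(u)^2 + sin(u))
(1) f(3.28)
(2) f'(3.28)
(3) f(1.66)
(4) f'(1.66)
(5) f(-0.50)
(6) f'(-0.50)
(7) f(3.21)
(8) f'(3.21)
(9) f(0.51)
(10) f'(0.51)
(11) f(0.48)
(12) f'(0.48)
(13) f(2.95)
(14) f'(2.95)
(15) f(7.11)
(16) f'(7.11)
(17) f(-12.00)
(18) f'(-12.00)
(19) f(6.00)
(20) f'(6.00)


(1) = -136.99
(2) = -1180.57
(3) = 1.17
(4) = 0.18
(5) = 8.24
(6) = 42.28
(7) = -131.84
(8) = 947.28
(9) = 3.86
(10) = -11.28
(11) = 4.23
(12) = -13.21
(13) = 16.65
(14) = 125.09
(15) = 1.96
(16) = -3.02
(17) = 3.31
(18) = -8.56
(19) = 51.56
(20) = 809.22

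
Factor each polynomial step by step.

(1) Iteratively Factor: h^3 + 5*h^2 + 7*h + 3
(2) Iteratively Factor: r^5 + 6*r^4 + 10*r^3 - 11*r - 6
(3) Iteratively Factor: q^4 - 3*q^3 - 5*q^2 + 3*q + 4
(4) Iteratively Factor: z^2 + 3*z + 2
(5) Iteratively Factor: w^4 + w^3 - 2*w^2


(1) = (h + 1)*(h^2 + 4*h + 3) = (h + 1)^2*(h + 3)
(2) = (r + 3)*(r^4 + 3*r^3 + r^2 - 3*r - 2) = (r + 1)*(r + 3)*(r^3 + 2*r^2 - r - 2) = (r - 1)*(r + 1)*(r + 3)*(r^2 + 3*r + 2) = (r - 1)*(r + 1)*(r + 2)*(r + 3)*(r + 1)
(3) = (q - 1)*(q^3 - 2*q^2 - 7*q - 4) = (q - 1)*(q + 1)*(q^2 - 3*q - 4) = (q - 1)*(q + 1)^2*(q - 4)
(4) = (z + 1)*(z + 2)
(5) = (w - 1)*(w^3 + 2*w^2) = (w - 1)*(w + 2)*(w^2) = w*(w - 1)*(w + 2)*(w)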